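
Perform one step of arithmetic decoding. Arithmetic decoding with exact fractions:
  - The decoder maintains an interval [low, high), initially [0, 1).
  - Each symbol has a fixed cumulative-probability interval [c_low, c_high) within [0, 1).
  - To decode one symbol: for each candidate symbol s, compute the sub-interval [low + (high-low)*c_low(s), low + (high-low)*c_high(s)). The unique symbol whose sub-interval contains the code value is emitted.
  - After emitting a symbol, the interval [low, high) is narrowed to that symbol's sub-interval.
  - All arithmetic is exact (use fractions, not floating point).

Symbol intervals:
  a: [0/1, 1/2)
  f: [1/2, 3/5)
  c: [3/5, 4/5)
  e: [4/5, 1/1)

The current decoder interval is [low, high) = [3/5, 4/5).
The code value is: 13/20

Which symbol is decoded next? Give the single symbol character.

Interval width = high − low = 4/5 − 3/5 = 1/5
Scaled code = (code − low) / width = (13/20 − 3/5) / 1/5 = 1/4
  a: [0/1, 1/2) ← scaled code falls here ✓
  f: [1/2, 3/5) 
  c: [3/5, 4/5) 
  e: [4/5, 1/1) 

Answer: a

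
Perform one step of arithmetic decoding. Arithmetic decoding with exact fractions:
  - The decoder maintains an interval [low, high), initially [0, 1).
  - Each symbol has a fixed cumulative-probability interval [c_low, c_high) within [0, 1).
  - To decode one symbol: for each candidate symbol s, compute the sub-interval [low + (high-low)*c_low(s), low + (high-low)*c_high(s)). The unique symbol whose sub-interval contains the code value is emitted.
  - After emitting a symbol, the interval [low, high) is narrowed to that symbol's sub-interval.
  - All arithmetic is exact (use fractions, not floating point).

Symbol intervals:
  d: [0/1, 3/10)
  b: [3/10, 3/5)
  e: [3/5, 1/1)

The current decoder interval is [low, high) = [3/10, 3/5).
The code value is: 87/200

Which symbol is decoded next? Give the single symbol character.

Answer: b

Derivation:
Interval width = high − low = 3/5 − 3/10 = 3/10
Scaled code = (code − low) / width = (87/200 − 3/10) / 3/10 = 9/20
  d: [0/1, 3/10) 
  b: [3/10, 3/5) ← scaled code falls here ✓
  e: [3/5, 1/1) 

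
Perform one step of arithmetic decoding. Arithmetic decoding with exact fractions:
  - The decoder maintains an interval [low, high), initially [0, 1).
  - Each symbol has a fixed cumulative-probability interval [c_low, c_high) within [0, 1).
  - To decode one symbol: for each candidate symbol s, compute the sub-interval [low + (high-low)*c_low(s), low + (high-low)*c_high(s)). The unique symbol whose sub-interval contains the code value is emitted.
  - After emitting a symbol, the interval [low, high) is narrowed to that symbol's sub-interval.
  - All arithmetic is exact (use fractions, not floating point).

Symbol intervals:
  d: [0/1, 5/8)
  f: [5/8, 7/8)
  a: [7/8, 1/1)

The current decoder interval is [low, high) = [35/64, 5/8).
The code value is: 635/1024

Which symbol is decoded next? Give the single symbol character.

Answer: a

Derivation:
Interval width = high − low = 5/8 − 35/64 = 5/64
Scaled code = (code − low) / width = (635/1024 − 35/64) / 5/64 = 15/16
  d: [0/1, 5/8) 
  f: [5/8, 7/8) 
  a: [7/8, 1/1) ← scaled code falls here ✓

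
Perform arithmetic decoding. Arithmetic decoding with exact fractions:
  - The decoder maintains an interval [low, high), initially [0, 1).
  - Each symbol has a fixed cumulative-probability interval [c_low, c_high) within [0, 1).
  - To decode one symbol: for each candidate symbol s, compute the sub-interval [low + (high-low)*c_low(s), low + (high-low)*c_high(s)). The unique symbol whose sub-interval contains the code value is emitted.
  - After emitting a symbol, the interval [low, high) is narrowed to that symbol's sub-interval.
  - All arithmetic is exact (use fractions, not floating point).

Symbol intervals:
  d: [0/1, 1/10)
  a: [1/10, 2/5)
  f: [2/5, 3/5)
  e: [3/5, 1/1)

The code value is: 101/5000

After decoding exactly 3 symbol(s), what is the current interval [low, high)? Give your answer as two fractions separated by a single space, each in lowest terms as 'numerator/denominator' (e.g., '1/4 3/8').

Step 1: interval [0/1, 1/1), width = 1/1 - 0/1 = 1/1
  'd': [0/1 + 1/1*0/1, 0/1 + 1/1*1/10) = [0/1, 1/10) <- contains code 101/5000
  'a': [0/1 + 1/1*1/10, 0/1 + 1/1*2/5) = [1/10, 2/5)
  'f': [0/1 + 1/1*2/5, 0/1 + 1/1*3/5) = [2/5, 3/5)
  'e': [0/1 + 1/1*3/5, 0/1 + 1/1*1/1) = [3/5, 1/1)
  emit 'd', narrow to [0/1, 1/10)
Step 2: interval [0/1, 1/10), width = 1/10 - 0/1 = 1/10
  'd': [0/1 + 1/10*0/1, 0/1 + 1/10*1/10) = [0/1, 1/100)
  'a': [0/1 + 1/10*1/10, 0/1 + 1/10*2/5) = [1/100, 1/25) <- contains code 101/5000
  'f': [0/1 + 1/10*2/5, 0/1 + 1/10*3/5) = [1/25, 3/50)
  'e': [0/1 + 1/10*3/5, 0/1 + 1/10*1/1) = [3/50, 1/10)
  emit 'a', narrow to [1/100, 1/25)
Step 3: interval [1/100, 1/25), width = 1/25 - 1/100 = 3/100
  'd': [1/100 + 3/100*0/1, 1/100 + 3/100*1/10) = [1/100, 13/1000)
  'a': [1/100 + 3/100*1/10, 1/100 + 3/100*2/5) = [13/1000, 11/500) <- contains code 101/5000
  'f': [1/100 + 3/100*2/5, 1/100 + 3/100*3/5) = [11/500, 7/250)
  'e': [1/100 + 3/100*3/5, 1/100 + 3/100*1/1) = [7/250, 1/25)
  emit 'a', narrow to [13/1000, 11/500)

Answer: 13/1000 11/500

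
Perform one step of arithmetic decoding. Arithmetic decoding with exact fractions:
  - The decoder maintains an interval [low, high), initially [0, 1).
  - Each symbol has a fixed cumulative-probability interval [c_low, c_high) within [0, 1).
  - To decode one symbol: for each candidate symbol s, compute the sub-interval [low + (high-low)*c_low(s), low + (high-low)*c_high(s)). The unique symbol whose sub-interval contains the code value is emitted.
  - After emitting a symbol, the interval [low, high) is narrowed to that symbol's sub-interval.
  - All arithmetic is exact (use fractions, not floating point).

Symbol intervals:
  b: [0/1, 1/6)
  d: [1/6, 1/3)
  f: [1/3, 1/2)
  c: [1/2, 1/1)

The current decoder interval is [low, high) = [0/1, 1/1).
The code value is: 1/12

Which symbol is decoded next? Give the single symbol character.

Answer: b

Derivation:
Interval width = high − low = 1/1 − 0/1 = 1/1
Scaled code = (code − low) / width = (1/12 − 0/1) / 1/1 = 1/12
  b: [0/1, 1/6) ← scaled code falls here ✓
  d: [1/6, 1/3) 
  f: [1/3, 1/2) 
  c: [1/2, 1/1) 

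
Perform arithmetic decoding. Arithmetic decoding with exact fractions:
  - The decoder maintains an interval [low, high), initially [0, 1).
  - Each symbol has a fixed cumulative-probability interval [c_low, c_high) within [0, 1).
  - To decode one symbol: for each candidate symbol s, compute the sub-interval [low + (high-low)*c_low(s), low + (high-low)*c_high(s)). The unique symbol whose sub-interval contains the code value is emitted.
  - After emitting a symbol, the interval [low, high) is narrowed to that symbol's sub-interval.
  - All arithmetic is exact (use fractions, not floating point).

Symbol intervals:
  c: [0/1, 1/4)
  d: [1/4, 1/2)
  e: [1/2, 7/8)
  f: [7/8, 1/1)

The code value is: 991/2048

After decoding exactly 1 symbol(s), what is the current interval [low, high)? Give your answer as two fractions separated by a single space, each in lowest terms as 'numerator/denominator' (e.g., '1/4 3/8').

Answer: 1/4 1/2

Derivation:
Step 1: interval [0/1, 1/1), width = 1/1 - 0/1 = 1/1
  'c': [0/1 + 1/1*0/1, 0/1 + 1/1*1/4) = [0/1, 1/4)
  'd': [0/1 + 1/1*1/4, 0/1 + 1/1*1/2) = [1/4, 1/2) <- contains code 991/2048
  'e': [0/1 + 1/1*1/2, 0/1 + 1/1*7/8) = [1/2, 7/8)
  'f': [0/1 + 1/1*7/8, 0/1 + 1/1*1/1) = [7/8, 1/1)
  emit 'd', narrow to [1/4, 1/2)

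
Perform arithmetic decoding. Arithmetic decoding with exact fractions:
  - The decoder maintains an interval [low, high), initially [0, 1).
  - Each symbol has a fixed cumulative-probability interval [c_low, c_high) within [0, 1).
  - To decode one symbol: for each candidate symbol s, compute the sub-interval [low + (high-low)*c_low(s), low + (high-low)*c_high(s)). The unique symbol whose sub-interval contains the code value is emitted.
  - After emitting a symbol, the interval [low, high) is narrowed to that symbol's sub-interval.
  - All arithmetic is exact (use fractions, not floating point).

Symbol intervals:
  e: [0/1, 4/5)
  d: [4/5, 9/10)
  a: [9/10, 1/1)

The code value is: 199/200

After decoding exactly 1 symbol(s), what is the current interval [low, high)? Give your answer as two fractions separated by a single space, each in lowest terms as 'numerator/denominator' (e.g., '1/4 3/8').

Answer: 9/10 1/1

Derivation:
Step 1: interval [0/1, 1/1), width = 1/1 - 0/1 = 1/1
  'e': [0/1 + 1/1*0/1, 0/1 + 1/1*4/5) = [0/1, 4/5)
  'd': [0/1 + 1/1*4/5, 0/1 + 1/1*9/10) = [4/5, 9/10)
  'a': [0/1 + 1/1*9/10, 0/1 + 1/1*1/1) = [9/10, 1/1) <- contains code 199/200
  emit 'a', narrow to [9/10, 1/1)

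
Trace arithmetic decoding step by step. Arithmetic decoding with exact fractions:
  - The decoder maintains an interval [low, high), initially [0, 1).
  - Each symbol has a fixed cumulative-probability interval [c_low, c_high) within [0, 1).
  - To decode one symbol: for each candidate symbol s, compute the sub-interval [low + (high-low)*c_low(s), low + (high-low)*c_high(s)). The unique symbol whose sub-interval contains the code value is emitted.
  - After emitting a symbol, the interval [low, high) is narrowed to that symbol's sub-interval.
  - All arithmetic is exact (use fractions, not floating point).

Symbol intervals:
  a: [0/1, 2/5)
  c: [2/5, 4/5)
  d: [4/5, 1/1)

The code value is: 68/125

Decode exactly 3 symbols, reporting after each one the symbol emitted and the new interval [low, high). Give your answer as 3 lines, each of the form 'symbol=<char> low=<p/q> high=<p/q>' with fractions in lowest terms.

Step 1: interval [0/1, 1/1), width = 1/1 - 0/1 = 1/1
  'a': [0/1 + 1/1*0/1, 0/1 + 1/1*2/5) = [0/1, 2/5)
  'c': [0/1 + 1/1*2/5, 0/1 + 1/1*4/5) = [2/5, 4/5) <- contains code 68/125
  'd': [0/1 + 1/1*4/5, 0/1 + 1/1*1/1) = [4/5, 1/1)
  emit 'c', narrow to [2/5, 4/5)
Step 2: interval [2/5, 4/5), width = 4/5 - 2/5 = 2/5
  'a': [2/5 + 2/5*0/1, 2/5 + 2/5*2/5) = [2/5, 14/25) <- contains code 68/125
  'c': [2/5 + 2/5*2/5, 2/5 + 2/5*4/5) = [14/25, 18/25)
  'd': [2/5 + 2/5*4/5, 2/5 + 2/5*1/1) = [18/25, 4/5)
  emit 'a', narrow to [2/5, 14/25)
Step 3: interval [2/5, 14/25), width = 14/25 - 2/5 = 4/25
  'a': [2/5 + 4/25*0/1, 2/5 + 4/25*2/5) = [2/5, 58/125)
  'c': [2/5 + 4/25*2/5, 2/5 + 4/25*4/5) = [58/125, 66/125)
  'd': [2/5 + 4/25*4/5, 2/5 + 4/25*1/1) = [66/125, 14/25) <- contains code 68/125
  emit 'd', narrow to [66/125, 14/25)

Answer: symbol=c low=2/5 high=4/5
symbol=a low=2/5 high=14/25
symbol=d low=66/125 high=14/25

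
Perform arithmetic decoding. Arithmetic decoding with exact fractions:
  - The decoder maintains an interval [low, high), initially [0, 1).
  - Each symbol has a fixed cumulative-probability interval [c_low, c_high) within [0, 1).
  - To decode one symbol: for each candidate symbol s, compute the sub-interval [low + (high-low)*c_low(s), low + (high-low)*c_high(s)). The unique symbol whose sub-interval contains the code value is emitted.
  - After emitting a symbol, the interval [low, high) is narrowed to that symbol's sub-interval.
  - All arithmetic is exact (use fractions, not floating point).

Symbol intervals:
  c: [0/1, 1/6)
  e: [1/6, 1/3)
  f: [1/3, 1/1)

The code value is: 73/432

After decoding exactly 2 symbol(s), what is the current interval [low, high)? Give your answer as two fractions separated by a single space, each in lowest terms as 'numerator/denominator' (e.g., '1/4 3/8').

Step 1: interval [0/1, 1/1), width = 1/1 - 0/1 = 1/1
  'c': [0/1 + 1/1*0/1, 0/1 + 1/1*1/6) = [0/1, 1/6)
  'e': [0/1 + 1/1*1/6, 0/1 + 1/1*1/3) = [1/6, 1/3) <- contains code 73/432
  'f': [0/1 + 1/1*1/3, 0/1 + 1/1*1/1) = [1/3, 1/1)
  emit 'e', narrow to [1/6, 1/3)
Step 2: interval [1/6, 1/3), width = 1/3 - 1/6 = 1/6
  'c': [1/6 + 1/6*0/1, 1/6 + 1/6*1/6) = [1/6, 7/36) <- contains code 73/432
  'e': [1/6 + 1/6*1/6, 1/6 + 1/6*1/3) = [7/36, 2/9)
  'f': [1/6 + 1/6*1/3, 1/6 + 1/6*1/1) = [2/9, 1/3)
  emit 'c', narrow to [1/6, 7/36)

Answer: 1/6 7/36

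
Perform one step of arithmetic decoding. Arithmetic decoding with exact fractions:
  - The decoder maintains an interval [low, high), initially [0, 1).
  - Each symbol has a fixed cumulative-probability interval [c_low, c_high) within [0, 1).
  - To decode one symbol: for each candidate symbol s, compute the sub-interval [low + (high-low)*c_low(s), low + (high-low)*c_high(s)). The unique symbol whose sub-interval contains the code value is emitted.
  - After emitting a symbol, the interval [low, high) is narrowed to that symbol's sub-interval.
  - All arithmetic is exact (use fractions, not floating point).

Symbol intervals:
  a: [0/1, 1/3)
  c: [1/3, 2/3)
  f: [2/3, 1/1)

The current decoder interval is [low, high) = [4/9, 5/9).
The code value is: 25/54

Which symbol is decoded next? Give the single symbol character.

Interval width = high − low = 5/9 − 4/9 = 1/9
Scaled code = (code − low) / width = (25/54 − 4/9) / 1/9 = 1/6
  a: [0/1, 1/3) ← scaled code falls here ✓
  c: [1/3, 2/3) 
  f: [2/3, 1/1) 

Answer: a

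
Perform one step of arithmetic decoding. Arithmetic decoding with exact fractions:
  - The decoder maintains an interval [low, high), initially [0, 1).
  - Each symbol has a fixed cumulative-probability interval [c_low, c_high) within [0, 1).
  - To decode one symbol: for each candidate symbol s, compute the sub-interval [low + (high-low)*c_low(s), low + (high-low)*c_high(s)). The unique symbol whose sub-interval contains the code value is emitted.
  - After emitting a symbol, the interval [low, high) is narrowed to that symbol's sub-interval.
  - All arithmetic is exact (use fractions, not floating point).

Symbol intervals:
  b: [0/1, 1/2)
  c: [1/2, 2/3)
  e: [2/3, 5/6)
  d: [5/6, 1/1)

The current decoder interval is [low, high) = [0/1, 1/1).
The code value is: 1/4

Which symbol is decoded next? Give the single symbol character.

Interval width = high − low = 1/1 − 0/1 = 1/1
Scaled code = (code − low) / width = (1/4 − 0/1) / 1/1 = 1/4
  b: [0/1, 1/2) ← scaled code falls here ✓
  c: [1/2, 2/3) 
  e: [2/3, 5/6) 
  d: [5/6, 1/1) 

Answer: b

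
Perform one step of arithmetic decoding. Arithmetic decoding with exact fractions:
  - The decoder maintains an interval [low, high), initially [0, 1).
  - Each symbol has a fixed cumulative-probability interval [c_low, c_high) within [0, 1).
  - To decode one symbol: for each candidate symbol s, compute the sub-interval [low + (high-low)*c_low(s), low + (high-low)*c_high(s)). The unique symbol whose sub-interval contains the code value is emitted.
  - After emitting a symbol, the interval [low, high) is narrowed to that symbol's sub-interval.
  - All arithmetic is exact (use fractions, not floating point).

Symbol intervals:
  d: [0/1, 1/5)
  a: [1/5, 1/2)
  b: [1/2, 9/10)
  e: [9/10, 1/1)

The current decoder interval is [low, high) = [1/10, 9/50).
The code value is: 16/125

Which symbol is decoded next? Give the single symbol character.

Interval width = high − low = 9/50 − 1/10 = 2/25
Scaled code = (code − low) / width = (16/125 − 1/10) / 2/25 = 7/20
  d: [0/1, 1/5) 
  a: [1/5, 1/2) ← scaled code falls here ✓
  b: [1/2, 9/10) 
  e: [9/10, 1/1) 

Answer: a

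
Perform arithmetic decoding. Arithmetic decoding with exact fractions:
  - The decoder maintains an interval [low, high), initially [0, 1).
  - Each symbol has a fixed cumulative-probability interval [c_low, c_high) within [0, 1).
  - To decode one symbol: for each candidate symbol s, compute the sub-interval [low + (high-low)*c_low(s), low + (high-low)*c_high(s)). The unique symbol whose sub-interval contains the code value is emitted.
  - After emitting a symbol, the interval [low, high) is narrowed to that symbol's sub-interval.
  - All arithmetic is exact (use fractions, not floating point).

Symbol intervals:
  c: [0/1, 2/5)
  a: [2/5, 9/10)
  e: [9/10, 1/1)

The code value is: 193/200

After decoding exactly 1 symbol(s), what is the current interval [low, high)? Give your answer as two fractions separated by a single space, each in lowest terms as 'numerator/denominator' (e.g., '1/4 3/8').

Step 1: interval [0/1, 1/1), width = 1/1 - 0/1 = 1/1
  'c': [0/1 + 1/1*0/1, 0/1 + 1/1*2/5) = [0/1, 2/5)
  'a': [0/1 + 1/1*2/5, 0/1 + 1/1*9/10) = [2/5, 9/10)
  'e': [0/1 + 1/1*9/10, 0/1 + 1/1*1/1) = [9/10, 1/1) <- contains code 193/200
  emit 'e', narrow to [9/10, 1/1)

Answer: 9/10 1/1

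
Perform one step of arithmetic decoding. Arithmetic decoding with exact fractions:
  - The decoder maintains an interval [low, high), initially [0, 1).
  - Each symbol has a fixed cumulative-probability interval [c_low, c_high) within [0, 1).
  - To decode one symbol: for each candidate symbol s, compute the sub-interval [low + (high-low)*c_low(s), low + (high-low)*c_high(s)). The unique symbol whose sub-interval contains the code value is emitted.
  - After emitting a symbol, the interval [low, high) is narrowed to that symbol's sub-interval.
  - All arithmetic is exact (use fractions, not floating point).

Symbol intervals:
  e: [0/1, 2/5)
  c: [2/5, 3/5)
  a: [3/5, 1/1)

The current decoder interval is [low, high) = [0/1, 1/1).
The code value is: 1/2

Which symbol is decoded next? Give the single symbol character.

Interval width = high − low = 1/1 − 0/1 = 1/1
Scaled code = (code − low) / width = (1/2 − 0/1) / 1/1 = 1/2
  e: [0/1, 2/5) 
  c: [2/5, 3/5) ← scaled code falls here ✓
  a: [3/5, 1/1) 

Answer: c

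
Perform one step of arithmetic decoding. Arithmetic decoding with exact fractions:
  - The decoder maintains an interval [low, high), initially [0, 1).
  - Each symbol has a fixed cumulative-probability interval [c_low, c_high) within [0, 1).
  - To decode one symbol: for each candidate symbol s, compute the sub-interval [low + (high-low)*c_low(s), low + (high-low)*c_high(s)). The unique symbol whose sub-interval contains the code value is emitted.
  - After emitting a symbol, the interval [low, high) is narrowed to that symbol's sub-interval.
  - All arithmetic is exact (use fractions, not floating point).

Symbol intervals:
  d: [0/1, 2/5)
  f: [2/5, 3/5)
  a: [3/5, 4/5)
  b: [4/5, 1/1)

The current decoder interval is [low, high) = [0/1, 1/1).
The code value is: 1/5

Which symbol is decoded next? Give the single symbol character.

Answer: d

Derivation:
Interval width = high − low = 1/1 − 0/1 = 1/1
Scaled code = (code − low) / width = (1/5 − 0/1) / 1/1 = 1/5
  d: [0/1, 2/5) ← scaled code falls here ✓
  f: [2/5, 3/5) 
  a: [3/5, 4/5) 
  b: [4/5, 1/1) 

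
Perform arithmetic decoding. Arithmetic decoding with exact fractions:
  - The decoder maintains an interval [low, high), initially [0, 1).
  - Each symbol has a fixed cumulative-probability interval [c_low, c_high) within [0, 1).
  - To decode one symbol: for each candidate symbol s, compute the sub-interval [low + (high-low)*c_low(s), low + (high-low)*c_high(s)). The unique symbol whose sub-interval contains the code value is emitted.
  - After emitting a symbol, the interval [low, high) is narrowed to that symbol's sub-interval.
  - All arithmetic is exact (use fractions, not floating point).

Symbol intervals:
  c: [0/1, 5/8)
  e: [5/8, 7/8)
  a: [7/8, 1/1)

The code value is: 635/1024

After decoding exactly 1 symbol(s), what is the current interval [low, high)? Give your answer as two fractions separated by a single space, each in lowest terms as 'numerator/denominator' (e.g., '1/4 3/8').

Step 1: interval [0/1, 1/1), width = 1/1 - 0/1 = 1/1
  'c': [0/1 + 1/1*0/1, 0/1 + 1/1*5/8) = [0/1, 5/8) <- contains code 635/1024
  'e': [0/1 + 1/1*5/8, 0/1 + 1/1*7/8) = [5/8, 7/8)
  'a': [0/1 + 1/1*7/8, 0/1 + 1/1*1/1) = [7/8, 1/1)
  emit 'c', narrow to [0/1, 5/8)

Answer: 0/1 5/8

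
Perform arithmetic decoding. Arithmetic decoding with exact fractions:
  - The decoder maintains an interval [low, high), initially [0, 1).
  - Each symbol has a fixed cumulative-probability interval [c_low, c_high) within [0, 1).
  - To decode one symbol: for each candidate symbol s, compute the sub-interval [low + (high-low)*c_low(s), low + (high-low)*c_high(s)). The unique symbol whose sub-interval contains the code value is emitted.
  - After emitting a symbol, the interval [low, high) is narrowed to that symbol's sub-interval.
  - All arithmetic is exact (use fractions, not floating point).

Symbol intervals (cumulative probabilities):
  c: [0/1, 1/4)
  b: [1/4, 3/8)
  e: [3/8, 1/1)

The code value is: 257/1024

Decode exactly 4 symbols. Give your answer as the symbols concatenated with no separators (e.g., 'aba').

Step 1: interval [0/1, 1/1), width = 1/1 - 0/1 = 1/1
  'c': [0/1 + 1/1*0/1, 0/1 + 1/1*1/4) = [0/1, 1/4)
  'b': [0/1 + 1/1*1/4, 0/1 + 1/1*3/8) = [1/4, 3/8) <- contains code 257/1024
  'e': [0/1 + 1/1*3/8, 0/1 + 1/1*1/1) = [3/8, 1/1)
  emit 'b', narrow to [1/4, 3/8)
Step 2: interval [1/4, 3/8), width = 3/8 - 1/4 = 1/8
  'c': [1/4 + 1/8*0/1, 1/4 + 1/8*1/4) = [1/4, 9/32) <- contains code 257/1024
  'b': [1/4 + 1/8*1/4, 1/4 + 1/8*3/8) = [9/32, 19/64)
  'e': [1/4 + 1/8*3/8, 1/4 + 1/8*1/1) = [19/64, 3/8)
  emit 'c', narrow to [1/4, 9/32)
Step 3: interval [1/4, 9/32), width = 9/32 - 1/4 = 1/32
  'c': [1/4 + 1/32*0/1, 1/4 + 1/32*1/4) = [1/4, 33/128) <- contains code 257/1024
  'b': [1/4 + 1/32*1/4, 1/4 + 1/32*3/8) = [33/128, 67/256)
  'e': [1/4 + 1/32*3/8, 1/4 + 1/32*1/1) = [67/256, 9/32)
  emit 'c', narrow to [1/4, 33/128)
Step 4: interval [1/4, 33/128), width = 33/128 - 1/4 = 1/128
  'c': [1/4 + 1/128*0/1, 1/4 + 1/128*1/4) = [1/4, 129/512) <- contains code 257/1024
  'b': [1/4 + 1/128*1/4, 1/4 + 1/128*3/8) = [129/512, 259/1024)
  'e': [1/4 + 1/128*3/8, 1/4 + 1/128*1/1) = [259/1024, 33/128)
  emit 'c', narrow to [1/4, 129/512)

Answer: bccc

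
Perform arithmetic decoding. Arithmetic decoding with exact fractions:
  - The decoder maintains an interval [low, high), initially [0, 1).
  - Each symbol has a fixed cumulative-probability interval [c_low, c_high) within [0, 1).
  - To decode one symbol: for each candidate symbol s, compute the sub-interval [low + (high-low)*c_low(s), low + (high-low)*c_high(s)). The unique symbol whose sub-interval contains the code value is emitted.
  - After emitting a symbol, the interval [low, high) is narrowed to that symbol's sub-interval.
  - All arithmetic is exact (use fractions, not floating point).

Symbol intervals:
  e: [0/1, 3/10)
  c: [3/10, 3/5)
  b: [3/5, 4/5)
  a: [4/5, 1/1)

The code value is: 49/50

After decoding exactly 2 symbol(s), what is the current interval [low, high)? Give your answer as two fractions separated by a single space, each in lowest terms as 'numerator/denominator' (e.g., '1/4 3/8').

Answer: 24/25 1/1

Derivation:
Step 1: interval [0/1, 1/1), width = 1/1 - 0/1 = 1/1
  'e': [0/1 + 1/1*0/1, 0/1 + 1/1*3/10) = [0/1, 3/10)
  'c': [0/1 + 1/1*3/10, 0/1 + 1/1*3/5) = [3/10, 3/5)
  'b': [0/1 + 1/1*3/5, 0/1 + 1/1*4/5) = [3/5, 4/5)
  'a': [0/1 + 1/1*4/5, 0/1 + 1/1*1/1) = [4/5, 1/1) <- contains code 49/50
  emit 'a', narrow to [4/5, 1/1)
Step 2: interval [4/5, 1/1), width = 1/1 - 4/5 = 1/5
  'e': [4/5 + 1/5*0/1, 4/5 + 1/5*3/10) = [4/5, 43/50)
  'c': [4/5 + 1/5*3/10, 4/5 + 1/5*3/5) = [43/50, 23/25)
  'b': [4/5 + 1/5*3/5, 4/5 + 1/5*4/5) = [23/25, 24/25)
  'a': [4/5 + 1/5*4/5, 4/5 + 1/5*1/1) = [24/25, 1/1) <- contains code 49/50
  emit 'a', narrow to [24/25, 1/1)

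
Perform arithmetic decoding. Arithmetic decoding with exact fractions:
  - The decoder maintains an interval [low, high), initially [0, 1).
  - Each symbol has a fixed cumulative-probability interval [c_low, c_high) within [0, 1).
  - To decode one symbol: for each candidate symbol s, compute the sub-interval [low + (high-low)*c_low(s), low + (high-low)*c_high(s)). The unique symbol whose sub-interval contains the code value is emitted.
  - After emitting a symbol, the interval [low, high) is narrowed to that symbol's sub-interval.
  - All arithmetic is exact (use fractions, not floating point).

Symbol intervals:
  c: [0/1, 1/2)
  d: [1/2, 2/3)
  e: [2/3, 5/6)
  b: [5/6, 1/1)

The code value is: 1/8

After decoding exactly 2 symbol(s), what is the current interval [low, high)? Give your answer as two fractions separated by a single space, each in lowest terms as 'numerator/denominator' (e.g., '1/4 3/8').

Step 1: interval [0/1, 1/1), width = 1/1 - 0/1 = 1/1
  'c': [0/1 + 1/1*0/1, 0/1 + 1/1*1/2) = [0/1, 1/2) <- contains code 1/8
  'd': [0/1 + 1/1*1/2, 0/1 + 1/1*2/3) = [1/2, 2/3)
  'e': [0/1 + 1/1*2/3, 0/1 + 1/1*5/6) = [2/3, 5/6)
  'b': [0/1 + 1/1*5/6, 0/1 + 1/1*1/1) = [5/6, 1/1)
  emit 'c', narrow to [0/1, 1/2)
Step 2: interval [0/1, 1/2), width = 1/2 - 0/1 = 1/2
  'c': [0/1 + 1/2*0/1, 0/1 + 1/2*1/2) = [0/1, 1/4) <- contains code 1/8
  'd': [0/1 + 1/2*1/2, 0/1 + 1/2*2/3) = [1/4, 1/3)
  'e': [0/1 + 1/2*2/3, 0/1 + 1/2*5/6) = [1/3, 5/12)
  'b': [0/1 + 1/2*5/6, 0/1 + 1/2*1/1) = [5/12, 1/2)
  emit 'c', narrow to [0/1, 1/4)

Answer: 0/1 1/4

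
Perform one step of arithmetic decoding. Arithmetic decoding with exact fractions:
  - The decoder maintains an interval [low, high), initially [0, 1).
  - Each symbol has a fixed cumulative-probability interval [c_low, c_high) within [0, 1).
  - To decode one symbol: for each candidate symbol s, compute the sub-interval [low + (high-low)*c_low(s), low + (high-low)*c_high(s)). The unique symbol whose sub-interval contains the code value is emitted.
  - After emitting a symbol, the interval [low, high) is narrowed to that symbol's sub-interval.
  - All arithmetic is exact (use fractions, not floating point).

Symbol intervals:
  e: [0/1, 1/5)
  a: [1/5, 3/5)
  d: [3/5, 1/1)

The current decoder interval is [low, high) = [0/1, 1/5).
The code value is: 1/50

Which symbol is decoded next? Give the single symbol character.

Answer: e

Derivation:
Interval width = high − low = 1/5 − 0/1 = 1/5
Scaled code = (code − low) / width = (1/50 − 0/1) / 1/5 = 1/10
  e: [0/1, 1/5) ← scaled code falls here ✓
  a: [1/5, 3/5) 
  d: [3/5, 1/1) 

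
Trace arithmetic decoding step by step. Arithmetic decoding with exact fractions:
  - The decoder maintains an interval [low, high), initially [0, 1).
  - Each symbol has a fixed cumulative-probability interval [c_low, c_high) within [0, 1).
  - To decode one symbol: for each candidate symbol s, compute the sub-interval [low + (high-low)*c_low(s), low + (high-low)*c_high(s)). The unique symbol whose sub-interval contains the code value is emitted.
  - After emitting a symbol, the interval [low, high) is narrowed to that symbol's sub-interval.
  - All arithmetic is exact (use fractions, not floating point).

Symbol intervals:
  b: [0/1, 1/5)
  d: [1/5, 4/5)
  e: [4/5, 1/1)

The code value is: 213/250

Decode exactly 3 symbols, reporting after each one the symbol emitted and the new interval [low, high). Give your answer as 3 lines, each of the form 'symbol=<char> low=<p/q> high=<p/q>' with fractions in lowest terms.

Answer: symbol=e low=4/5 high=1/1
symbol=d low=21/25 high=24/25
symbol=b low=21/25 high=108/125

Derivation:
Step 1: interval [0/1, 1/1), width = 1/1 - 0/1 = 1/1
  'b': [0/1 + 1/1*0/1, 0/1 + 1/1*1/5) = [0/1, 1/5)
  'd': [0/1 + 1/1*1/5, 0/1 + 1/1*4/5) = [1/5, 4/5)
  'e': [0/1 + 1/1*4/5, 0/1 + 1/1*1/1) = [4/5, 1/1) <- contains code 213/250
  emit 'e', narrow to [4/5, 1/1)
Step 2: interval [4/5, 1/1), width = 1/1 - 4/5 = 1/5
  'b': [4/5 + 1/5*0/1, 4/5 + 1/5*1/5) = [4/5, 21/25)
  'd': [4/5 + 1/5*1/5, 4/5 + 1/5*4/5) = [21/25, 24/25) <- contains code 213/250
  'e': [4/5 + 1/5*4/5, 4/5 + 1/5*1/1) = [24/25, 1/1)
  emit 'd', narrow to [21/25, 24/25)
Step 3: interval [21/25, 24/25), width = 24/25 - 21/25 = 3/25
  'b': [21/25 + 3/25*0/1, 21/25 + 3/25*1/5) = [21/25, 108/125) <- contains code 213/250
  'd': [21/25 + 3/25*1/5, 21/25 + 3/25*4/5) = [108/125, 117/125)
  'e': [21/25 + 3/25*4/5, 21/25 + 3/25*1/1) = [117/125, 24/25)
  emit 'b', narrow to [21/25, 108/125)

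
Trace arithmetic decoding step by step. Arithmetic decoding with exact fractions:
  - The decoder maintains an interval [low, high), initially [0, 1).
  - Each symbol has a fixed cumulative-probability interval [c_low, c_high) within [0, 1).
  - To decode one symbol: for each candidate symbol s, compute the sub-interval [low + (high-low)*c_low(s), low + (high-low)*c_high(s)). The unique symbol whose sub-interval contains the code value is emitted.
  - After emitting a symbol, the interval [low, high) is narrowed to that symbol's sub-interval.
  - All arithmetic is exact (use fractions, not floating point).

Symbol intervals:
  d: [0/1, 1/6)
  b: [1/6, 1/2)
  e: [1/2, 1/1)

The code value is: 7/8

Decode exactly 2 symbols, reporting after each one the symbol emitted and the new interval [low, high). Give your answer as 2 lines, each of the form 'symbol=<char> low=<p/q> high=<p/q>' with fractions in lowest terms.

Answer: symbol=e low=1/2 high=1/1
symbol=e low=3/4 high=1/1

Derivation:
Step 1: interval [0/1, 1/1), width = 1/1 - 0/1 = 1/1
  'd': [0/1 + 1/1*0/1, 0/1 + 1/1*1/6) = [0/1, 1/6)
  'b': [0/1 + 1/1*1/6, 0/1 + 1/1*1/2) = [1/6, 1/2)
  'e': [0/1 + 1/1*1/2, 0/1 + 1/1*1/1) = [1/2, 1/1) <- contains code 7/8
  emit 'e', narrow to [1/2, 1/1)
Step 2: interval [1/2, 1/1), width = 1/1 - 1/2 = 1/2
  'd': [1/2 + 1/2*0/1, 1/2 + 1/2*1/6) = [1/2, 7/12)
  'b': [1/2 + 1/2*1/6, 1/2 + 1/2*1/2) = [7/12, 3/4)
  'e': [1/2 + 1/2*1/2, 1/2 + 1/2*1/1) = [3/4, 1/1) <- contains code 7/8
  emit 'e', narrow to [3/4, 1/1)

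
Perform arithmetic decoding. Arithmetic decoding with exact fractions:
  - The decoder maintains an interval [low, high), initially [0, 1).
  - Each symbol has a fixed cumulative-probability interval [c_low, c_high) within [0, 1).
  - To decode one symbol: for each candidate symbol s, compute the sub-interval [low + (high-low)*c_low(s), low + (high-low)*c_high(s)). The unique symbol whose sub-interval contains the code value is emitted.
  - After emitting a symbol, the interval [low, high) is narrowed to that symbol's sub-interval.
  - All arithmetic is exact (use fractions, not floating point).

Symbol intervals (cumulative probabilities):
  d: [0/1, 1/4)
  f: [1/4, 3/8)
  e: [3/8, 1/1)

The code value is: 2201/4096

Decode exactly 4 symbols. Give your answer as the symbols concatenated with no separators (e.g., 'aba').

Answer: efdf

Derivation:
Step 1: interval [0/1, 1/1), width = 1/1 - 0/1 = 1/1
  'd': [0/1 + 1/1*0/1, 0/1 + 1/1*1/4) = [0/1, 1/4)
  'f': [0/1 + 1/1*1/4, 0/1 + 1/1*3/8) = [1/4, 3/8)
  'e': [0/1 + 1/1*3/8, 0/1 + 1/1*1/1) = [3/8, 1/1) <- contains code 2201/4096
  emit 'e', narrow to [3/8, 1/1)
Step 2: interval [3/8, 1/1), width = 1/1 - 3/8 = 5/8
  'd': [3/8 + 5/8*0/1, 3/8 + 5/8*1/4) = [3/8, 17/32)
  'f': [3/8 + 5/8*1/4, 3/8 + 5/8*3/8) = [17/32, 39/64) <- contains code 2201/4096
  'e': [3/8 + 5/8*3/8, 3/8 + 5/8*1/1) = [39/64, 1/1)
  emit 'f', narrow to [17/32, 39/64)
Step 3: interval [17/32, 39/64), width = 39/64 - 17/32 = 5/64
  'd': [17/32 + 5/64*0/1, 17/32 + 5/64*1/4) = [17/32, 141/256) <- contains code 2201/4096
  'f': [17/32 + 5/64*1/4, 17/32 + 5/64*3/8) = [141/256, 287/512)
  'e': [17/32 + 5/64*3/8, 17/32 + 5/64*1/1) = [287/512, 39/64)
  emit 'd', narrow to [17/32, 141/256)
Step 4: interval [17/32, 141/256), width = 141/256 - 17/32 = 5/256
  'd': [17/32 + 5/256*0/1, 17/32 + 5/256*1/4) = [17/32, 549/1024)
  'f': [17/32 + 5/256*1/4, 17/32 + 5/256*3/8) = [549/1024, 1103/2048) <- contains code 2201/4096
  'e': [17/32 + 5/256*3/8, 17/32 + 5/256*1/1) = [1103/2048, 141/256)
  emit 'f', narrow to [549/1024, 1103/2048)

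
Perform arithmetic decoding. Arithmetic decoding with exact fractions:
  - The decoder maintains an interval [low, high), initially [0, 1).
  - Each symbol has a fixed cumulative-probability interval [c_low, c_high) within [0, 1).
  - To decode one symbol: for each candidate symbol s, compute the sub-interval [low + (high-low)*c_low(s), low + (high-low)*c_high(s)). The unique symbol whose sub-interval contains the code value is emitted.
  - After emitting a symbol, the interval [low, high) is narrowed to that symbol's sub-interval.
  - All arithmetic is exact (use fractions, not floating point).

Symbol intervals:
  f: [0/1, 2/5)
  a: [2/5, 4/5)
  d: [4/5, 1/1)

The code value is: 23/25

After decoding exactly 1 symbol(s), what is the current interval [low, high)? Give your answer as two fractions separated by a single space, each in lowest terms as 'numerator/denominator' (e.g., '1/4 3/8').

Step 1: interval [0/1, 1/1), width = 1/1 - 0/1 = 1/1
  'f': [0/1 + 1/1*0/1, 0/1 + 1/1*2/5) = [0/1, 2/5)
  'a': [0/1 + 1/1*2/5, 0/1 + 1/1*4/5) = [2/5, 4/5)
  'd': [0/1 + 1/1*4/5, 0/1 + 1/1*1/1) = [4/5, 1/1) <- contains code 23/25
  emit 'd', narrow to [4/5, 1/1)

Answer: 4/5 1/1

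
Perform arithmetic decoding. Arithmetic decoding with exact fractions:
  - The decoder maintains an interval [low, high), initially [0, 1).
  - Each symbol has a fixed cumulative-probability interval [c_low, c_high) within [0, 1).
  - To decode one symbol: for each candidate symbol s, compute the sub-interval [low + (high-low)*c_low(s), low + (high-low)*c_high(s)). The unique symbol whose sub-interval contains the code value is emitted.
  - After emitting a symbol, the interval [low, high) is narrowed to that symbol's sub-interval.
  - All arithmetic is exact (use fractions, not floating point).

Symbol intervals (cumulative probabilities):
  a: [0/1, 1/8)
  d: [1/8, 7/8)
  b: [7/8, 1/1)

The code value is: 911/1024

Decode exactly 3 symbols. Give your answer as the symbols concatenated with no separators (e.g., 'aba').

Step 1: interval [0/1, 1/1), width = 1/1 - 0/1 = 1/1
  'a': [0/1 + 1/1*0/1, 0/1 + 1/1*1/8) = [0/1, 1/8)
  'd': [0/1 + 1/1*1/8, 0/1 + 1/1*7/8) = [1/8, 7/8)
  'b': [0/1 + 1/1*7/8, 0/1 + 1/1*1/1) = [7/8, 1/1) <- contains code 911/1024
  emit 'b', narrow to [7/8, 1/1)
Step 2: interval [7/8, 1/1), width = 1/1 - 7/8 = 1/8
  'a': [7/8 + 1/8*0/1, 7/8 + 1/8*1/8) = [7/8, 57/64) <- contains code 911/1024
  'd': [7/8 + 1/8*1/8, 7/8 + 1/8*7/8) = [57/64, 63/64)
  'b': [7/8 + 1/8*7/8, 7/8 + 1/8*1/1) = [63/64, 1/1)
  emit 'a', narrow to [7/8, 57/64)
Step 3: interval [7/8, 57/64), width = 57/64 - 7/8 = 1/64
  'a': [7/8 + 1/64*0/1, 7/8 + 1/64*1/8) = [7/8, 449/512)
  'd': [7/8 + 1/64*1/8, 7/8 + 1/64*7/8) = [449/512, 455/512)
  'b': [7/8 + 1/64*7/8, 7/8 + 1/64*1/1) = [455/512, 57/64) <- contains code 911/1024
  emit 'b', narrow to [455/512, 57/64)

Answer: bab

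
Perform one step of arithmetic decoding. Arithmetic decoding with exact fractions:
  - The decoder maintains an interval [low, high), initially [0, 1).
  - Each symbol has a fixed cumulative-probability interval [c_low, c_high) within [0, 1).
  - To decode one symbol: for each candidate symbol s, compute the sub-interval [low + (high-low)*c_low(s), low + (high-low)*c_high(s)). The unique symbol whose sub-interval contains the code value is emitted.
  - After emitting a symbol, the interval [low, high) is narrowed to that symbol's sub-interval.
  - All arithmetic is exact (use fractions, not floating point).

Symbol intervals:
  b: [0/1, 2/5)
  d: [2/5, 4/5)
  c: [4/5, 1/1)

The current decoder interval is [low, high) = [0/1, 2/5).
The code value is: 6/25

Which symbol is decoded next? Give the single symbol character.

Answer: d

Derivation:
Interval width = high − low = 2/5 − 0/1 = 2/5
Scaled code = (code − low) / width = (6/25 − 0/1) / 2/5 = 3/5
  b: [0/1, 2/5) 
  d: [2/5, 4/5) ← scaled code falls here ✓
  c: [4/5, 1/1) 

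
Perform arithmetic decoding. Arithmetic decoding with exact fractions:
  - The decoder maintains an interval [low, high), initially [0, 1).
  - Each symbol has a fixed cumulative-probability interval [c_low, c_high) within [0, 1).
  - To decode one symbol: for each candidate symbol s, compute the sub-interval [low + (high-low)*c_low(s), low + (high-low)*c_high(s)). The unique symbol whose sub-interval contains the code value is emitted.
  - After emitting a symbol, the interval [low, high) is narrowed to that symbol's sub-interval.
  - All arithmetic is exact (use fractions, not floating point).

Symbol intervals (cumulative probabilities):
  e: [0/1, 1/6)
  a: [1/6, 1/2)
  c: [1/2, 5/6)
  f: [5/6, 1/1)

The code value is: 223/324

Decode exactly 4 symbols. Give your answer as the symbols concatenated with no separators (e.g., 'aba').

Answer: ccae

Derivation:
Step 1: interval [0/1, 1/1), width = 1/1 - 0/1 = 1/1
  'e': [0/1 + 1/1*0/1, 0/1 + 1/1*1/6) = [0/1, 1/6)
  'a': [0/1 + 1/1*1/6, 0/1 + 1/1*1/2) = [1/6, 1/2)
  'c': [0/1 + 1/1*1/2, 0/1 + 1/1*5/6) = [1/2, 5/6) <- contains code 223/324
  'f': [0/1 + 1/1*5/6, 0/1 + 1/1*1/1) = [5/6, 1/1)
  emit 'c', narrow to [1/2, 5/6)
Step 2: interval [1/2, 5/6), width = 5/6 - 1/2 = 1/3
  'e': [1/2 + 1/3*0/1, 1/2 + 1/3*1/6) = [1/2, 5/9)
  'a': [1/2 + 1/3*1/6, 1/2 + 1/3*1/2) = [5/9, 2/3)
  'c': [1/2 + 1/3*1/2, 1/2 + 1/3*5/6) = [2/3, 7/9) <- contains code 223/324
  'f': [1/2 + 1/3*5/6, 1/2 + 1/3*1/1) = [7/9, 5/6)
  emit 'c', narrow to [2/3, 7/9)
Step 3: interval [2/3, 7/9), width = 7/9 - 2/3 = 1/9
  'e': [2/3 + 1/9*0/1, 2/3 + 1/9*1/6) = [2/3, 37/54)
  'a': [2/3 + 1/9*1/6, 2/3 + 1/9*1/2) = [37/54, 13/18) <- contains code 223/324
  'c': [2/3 + 1/9*1/2, 2/3 + 1/9*5/6) = [13/18, 41/54)
  'f': [2/3 + 1/9*5/6, 2/3 + 1/9*1/1) = [41/54, 7/9)
  emit 'a', narrow to [37/54, 13/18)
Step 4: interval [37/54, 13/18), width = 13/18 - 37/54 = 1/27
  'e': [37/54 + 1/27*0/1, 37/54 + 1/27*1/6) = [37/54, 56/81) <- contains code 223/324
  'a': [37/54 + 1/27*1/6, 37/54 + 1/27*1/2) = [56/81, 19/27)
  'c': [37/54 + 1/27*1/2, 37/54 + 1/27*5/6) = [19/27, 58/81)
  'f': [37/54 + 1/27*5/6, 37/54 + 1/27*1/1) = [58/81, 13/18)
  emit 'e', narrow to [37/54, 56/81)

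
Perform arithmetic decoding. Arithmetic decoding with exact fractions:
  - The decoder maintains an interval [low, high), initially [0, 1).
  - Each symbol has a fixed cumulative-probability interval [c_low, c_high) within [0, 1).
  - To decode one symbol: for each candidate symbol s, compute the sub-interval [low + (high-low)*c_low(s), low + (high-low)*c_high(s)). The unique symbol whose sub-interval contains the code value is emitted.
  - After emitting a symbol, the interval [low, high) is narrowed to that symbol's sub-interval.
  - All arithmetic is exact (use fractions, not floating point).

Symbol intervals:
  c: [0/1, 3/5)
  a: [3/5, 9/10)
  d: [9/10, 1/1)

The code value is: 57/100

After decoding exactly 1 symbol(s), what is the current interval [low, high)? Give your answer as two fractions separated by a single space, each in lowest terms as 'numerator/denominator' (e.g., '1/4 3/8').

Step 1: interval [0/1, 1/1), width = 1/1 - 0/1 = 1/1
  'c': [0/1 + 1/1*0/1, 0/1 + 1/1*3/5) = [0/1, 3/5) <- contains code 57/100
  'a': [0/1 + 1/1*3/5, 0/1 + 1/1*9/10) = [3/5, 9/10)
  'd': [0/1 + 1/1*9/10, 0/1 + 1/1*1/1) = [9/10, 1/1)
  emit 'c', narrow to [0/1, 3/5)

Answer: 0/1 3/5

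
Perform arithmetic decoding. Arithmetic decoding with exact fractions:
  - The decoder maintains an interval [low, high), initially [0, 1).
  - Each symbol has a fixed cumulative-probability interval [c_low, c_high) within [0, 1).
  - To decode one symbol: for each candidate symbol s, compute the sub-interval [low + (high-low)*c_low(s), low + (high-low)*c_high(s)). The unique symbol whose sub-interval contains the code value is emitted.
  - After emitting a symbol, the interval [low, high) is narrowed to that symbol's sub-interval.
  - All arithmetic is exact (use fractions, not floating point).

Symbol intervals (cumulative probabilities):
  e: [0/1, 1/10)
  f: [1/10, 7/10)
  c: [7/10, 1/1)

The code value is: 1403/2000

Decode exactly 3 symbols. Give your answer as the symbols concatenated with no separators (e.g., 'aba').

Step 1: interval [0/1, 1/1), width = 1/1 - 0/1 = 1/1
  'e': [0/1 + 1/1*0/1, 0/1 + 1/1*1/10) = [0/1, 1/10)
  'f': [0/1 + 1/1*1/10, 0/1 + 1/1*7/10) = [1/10, 7/10)
  'c': [0/1 + 1/1*7/10, 0/1 + 1/1*1/1) = [7/10, 1/1) <- contains code 1403/2000
  emit 'c', narrow to [7/10, 1/1)
Step 2: interval [7/10, 1/1), width = 1/1 - 7/10 = 3/10
  'e': [7/10 + 3/10*0/1, 7/10 + 3/10*1/10) = [7/10, 73/100) <- contains code 1403/2000
  'f': [7/10 + 3/10*1/10, 7/10 + 3/10*7/10) = [73/100, 91/100)
  'c': [7/10 + 3/10*7/10, 7/10 + 3/10*1/1) = [91/100, 1/1)
  emit 'e', narrow to [7/10, 73/100)
Step 3: interval [7/10, 73/100), width = 73/100 - 7/10 = 3/100
  'e': [7/10 + 3/100*0/1, 7/10 + 3/100*1/10) = [7/10, 703/1000) <- contains code 1403/2000
  'f': [7/10 + 3/100*1/10, 7/10 + 3/100*7/10) = [703/1000, 721/1000)
  'c': [7/10 + 3/100*7/10, 7/10 + 3/100*1/1) = [721/1000, 73/100)
  emit 'e', narrow to [7/10, 703/1000)

Answer: cee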